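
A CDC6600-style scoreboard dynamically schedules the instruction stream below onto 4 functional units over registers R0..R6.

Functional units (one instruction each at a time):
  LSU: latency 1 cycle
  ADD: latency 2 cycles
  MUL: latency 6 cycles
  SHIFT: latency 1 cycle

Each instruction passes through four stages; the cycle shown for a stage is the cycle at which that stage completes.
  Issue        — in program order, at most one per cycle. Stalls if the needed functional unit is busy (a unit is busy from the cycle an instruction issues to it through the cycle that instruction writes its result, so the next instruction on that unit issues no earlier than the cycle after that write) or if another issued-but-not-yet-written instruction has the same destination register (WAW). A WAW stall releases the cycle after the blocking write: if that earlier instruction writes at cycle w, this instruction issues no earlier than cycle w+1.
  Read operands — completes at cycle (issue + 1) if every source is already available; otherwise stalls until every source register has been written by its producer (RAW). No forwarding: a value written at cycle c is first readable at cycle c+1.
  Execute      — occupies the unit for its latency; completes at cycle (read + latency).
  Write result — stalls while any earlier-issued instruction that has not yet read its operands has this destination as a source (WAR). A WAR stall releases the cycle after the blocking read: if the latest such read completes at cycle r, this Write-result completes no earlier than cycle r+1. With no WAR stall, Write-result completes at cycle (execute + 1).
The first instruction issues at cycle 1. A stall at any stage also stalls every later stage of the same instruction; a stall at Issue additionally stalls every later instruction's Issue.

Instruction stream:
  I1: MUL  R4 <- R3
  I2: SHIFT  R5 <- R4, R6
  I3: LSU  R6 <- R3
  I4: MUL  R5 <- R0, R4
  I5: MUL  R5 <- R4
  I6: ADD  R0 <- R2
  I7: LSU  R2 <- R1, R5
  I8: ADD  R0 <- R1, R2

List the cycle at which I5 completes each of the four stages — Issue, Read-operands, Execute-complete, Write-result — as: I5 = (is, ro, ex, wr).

t=1  I1 dispatched to MUL
t=2  I1 operands ready; I2 dispatched to SHIFT
t=3  I3 dispatched to LSU
t=4  I3 operands ready
t=5  I3 complete
t=8  I1 complete
t=9  R4←I1
t=10  I2 operands ready
t=11  I2 complete; R6←I3
t=12  R5←I2
t=13  I4 dispatched to MUL
t=14  I4 operands ready
t=20  I4 complete
t=21  R5←I4
t=22  I5 dispatched to MUL
t=23  I5 operands ready; I6 dispatched to ADD
t=24  I6 operands ready; I7 dispatched to LSU
t=26  I6 complete
t=27  R0←I6
t=28  I8 dispatched to ADD
t=29  I5 complete
t=30  R5←I5
t=31  I7 operands ready
t=32  I7 complete
t=33  R2←I7
t=34  I8 operands ready
t=36  I8 complete
t=37  R0←I8

I5 = (22, 23, 29, 30)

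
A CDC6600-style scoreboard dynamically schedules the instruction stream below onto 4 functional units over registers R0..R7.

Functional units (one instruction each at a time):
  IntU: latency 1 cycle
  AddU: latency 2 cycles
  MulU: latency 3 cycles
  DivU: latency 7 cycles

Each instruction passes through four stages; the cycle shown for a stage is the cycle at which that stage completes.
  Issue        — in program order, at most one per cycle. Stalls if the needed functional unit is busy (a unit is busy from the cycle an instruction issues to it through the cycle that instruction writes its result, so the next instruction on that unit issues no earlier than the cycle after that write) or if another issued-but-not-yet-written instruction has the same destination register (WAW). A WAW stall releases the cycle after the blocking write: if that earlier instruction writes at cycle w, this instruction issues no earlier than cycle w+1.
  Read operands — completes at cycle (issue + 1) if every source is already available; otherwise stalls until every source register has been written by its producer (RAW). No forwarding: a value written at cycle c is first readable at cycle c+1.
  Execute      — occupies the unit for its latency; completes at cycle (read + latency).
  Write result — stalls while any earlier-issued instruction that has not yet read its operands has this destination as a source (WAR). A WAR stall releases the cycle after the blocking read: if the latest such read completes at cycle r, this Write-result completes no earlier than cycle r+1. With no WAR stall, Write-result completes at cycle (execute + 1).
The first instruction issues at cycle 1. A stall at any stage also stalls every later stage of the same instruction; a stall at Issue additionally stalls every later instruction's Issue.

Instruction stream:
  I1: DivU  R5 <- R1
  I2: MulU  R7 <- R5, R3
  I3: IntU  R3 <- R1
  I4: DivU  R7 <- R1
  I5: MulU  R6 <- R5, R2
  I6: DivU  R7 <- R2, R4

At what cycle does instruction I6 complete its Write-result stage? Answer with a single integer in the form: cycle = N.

cycle = 35

I1 -> (1, 2, 9, 10)
I2 -> (2, 11, 14, 15)  // RAW R5: wait I1 write@10
I3 -> (3, 4, 5, 12)  // WAR R3: wait I2 read@11
I4 -> (16, 17, 24, 25)  // WAW R7: wait I2 write@15
I5 -> (17, 18, 21, 22)
I6 -> (26, 27, 34, 35)  // struct: DivU busy until I4 writes@25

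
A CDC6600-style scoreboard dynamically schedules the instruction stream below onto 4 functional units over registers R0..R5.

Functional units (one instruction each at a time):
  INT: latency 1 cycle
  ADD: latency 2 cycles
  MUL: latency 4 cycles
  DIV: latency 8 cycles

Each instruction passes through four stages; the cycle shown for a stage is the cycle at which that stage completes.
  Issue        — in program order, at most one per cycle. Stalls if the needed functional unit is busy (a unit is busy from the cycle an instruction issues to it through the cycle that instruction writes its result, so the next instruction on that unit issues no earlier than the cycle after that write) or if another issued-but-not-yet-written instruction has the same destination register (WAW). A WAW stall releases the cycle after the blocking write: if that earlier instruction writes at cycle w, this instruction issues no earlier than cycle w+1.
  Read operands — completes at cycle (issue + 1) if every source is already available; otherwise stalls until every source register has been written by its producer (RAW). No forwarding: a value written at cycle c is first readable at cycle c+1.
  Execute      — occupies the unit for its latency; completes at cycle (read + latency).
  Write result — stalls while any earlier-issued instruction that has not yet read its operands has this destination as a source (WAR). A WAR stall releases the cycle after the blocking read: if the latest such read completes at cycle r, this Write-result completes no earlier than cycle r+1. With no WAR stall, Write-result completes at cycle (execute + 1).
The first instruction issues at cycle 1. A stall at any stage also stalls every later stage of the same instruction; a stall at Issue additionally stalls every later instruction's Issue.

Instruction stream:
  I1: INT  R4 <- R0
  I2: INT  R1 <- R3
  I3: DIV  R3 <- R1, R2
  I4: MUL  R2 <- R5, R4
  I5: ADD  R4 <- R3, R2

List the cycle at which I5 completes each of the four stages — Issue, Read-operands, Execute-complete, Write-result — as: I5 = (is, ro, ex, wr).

I5 = (8, 19, 21, 22)

t=1  issue I1 (INT)
t=2  I1 read-ops
t=3  I1 finished on INT
t=4  I1→R4
t=5  issue I2 (INT)
t=6  I2 read-ops, issue I3 (DIV)
t=7  I2 finished on INT, issue I4 (MUL)
t=8  I2→R1, I4 read-ops, issue I5 (ADD)
t=9  I3 read-ops
t=12  I4 finished on MUL
t=13  I4→R2
t=17  I3 finished on DIV
t=18  I3→R3
t=19  I5 read-ops
t=21  I5 finished on ADD
t=22  I5→R4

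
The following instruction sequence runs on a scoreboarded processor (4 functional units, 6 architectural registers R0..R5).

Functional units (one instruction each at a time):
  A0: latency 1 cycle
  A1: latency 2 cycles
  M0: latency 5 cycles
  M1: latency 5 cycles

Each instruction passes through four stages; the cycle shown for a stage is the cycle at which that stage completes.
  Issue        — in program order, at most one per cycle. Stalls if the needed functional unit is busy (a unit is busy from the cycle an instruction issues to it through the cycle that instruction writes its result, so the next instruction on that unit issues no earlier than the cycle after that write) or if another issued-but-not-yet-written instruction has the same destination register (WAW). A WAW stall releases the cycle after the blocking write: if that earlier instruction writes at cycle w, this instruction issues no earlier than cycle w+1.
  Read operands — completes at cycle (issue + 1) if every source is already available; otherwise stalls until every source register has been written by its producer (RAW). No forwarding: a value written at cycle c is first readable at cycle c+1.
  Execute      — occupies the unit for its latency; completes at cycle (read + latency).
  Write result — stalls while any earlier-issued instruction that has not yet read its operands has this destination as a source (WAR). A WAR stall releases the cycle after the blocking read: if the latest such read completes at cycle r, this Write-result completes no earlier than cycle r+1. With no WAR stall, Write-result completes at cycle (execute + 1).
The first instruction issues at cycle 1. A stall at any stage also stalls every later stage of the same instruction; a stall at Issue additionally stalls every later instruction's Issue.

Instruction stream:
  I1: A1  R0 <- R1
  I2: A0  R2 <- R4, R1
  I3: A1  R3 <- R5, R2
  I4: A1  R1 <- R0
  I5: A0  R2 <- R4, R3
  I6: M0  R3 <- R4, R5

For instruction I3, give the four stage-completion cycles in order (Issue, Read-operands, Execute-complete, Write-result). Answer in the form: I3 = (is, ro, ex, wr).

I3 = (6, 7, 9, 10)

[1] I1 issues→A1
[2] I1 reads | I2 issues→A0
[3] I2 reads
[4] I1 exec-done | I2 exec-done
[5] I1 writes R0 | I2 writes R2
[6] I3 issues→A1
[7] I3 reads
[9] I3 exec-done
[10] I3 writes R3
[11] I4 issues→A1
[12] I4 reads | I5 issues→A0
[13] I5 reads | I6 issues→M0
[14] I4 exec-done | I5 exec-done | I6 reads
[15] I4 writes R1 | I5 writes R2
[19] I6 exec-done
[20] I6 writes R3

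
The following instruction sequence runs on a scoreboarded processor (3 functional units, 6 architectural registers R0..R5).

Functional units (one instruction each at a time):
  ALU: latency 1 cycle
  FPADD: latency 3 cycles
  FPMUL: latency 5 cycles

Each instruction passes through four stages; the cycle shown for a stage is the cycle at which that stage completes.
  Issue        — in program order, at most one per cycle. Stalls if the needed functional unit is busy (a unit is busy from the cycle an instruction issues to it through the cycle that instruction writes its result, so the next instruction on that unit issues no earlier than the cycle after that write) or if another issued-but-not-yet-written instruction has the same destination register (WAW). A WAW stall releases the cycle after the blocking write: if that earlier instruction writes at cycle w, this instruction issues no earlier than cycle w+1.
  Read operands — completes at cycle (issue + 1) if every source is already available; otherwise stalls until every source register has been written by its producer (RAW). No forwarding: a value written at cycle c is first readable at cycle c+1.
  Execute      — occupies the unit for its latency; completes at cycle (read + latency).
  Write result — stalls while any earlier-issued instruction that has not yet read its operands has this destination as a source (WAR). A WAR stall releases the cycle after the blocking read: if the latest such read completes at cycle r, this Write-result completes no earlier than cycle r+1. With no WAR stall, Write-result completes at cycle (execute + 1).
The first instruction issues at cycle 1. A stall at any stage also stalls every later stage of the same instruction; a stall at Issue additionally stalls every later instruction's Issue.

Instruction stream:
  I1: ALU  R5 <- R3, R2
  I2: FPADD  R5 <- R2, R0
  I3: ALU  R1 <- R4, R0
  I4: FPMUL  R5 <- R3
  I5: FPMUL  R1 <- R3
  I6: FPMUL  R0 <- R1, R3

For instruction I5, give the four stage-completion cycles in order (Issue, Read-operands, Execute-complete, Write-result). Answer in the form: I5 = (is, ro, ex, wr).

I1  is:1  ro:2  ex:3  wr:4
I2  is:5  ro:6  ex:9  wr:10  — WAW R5: wait I1 write@4
I3  is:6  ro:7  ex:8  wr:9
I4  is:11  ro:12  ex:17  wr:18  — WAW R5: wait I2 write@10
I5  is:19  ro:20  ex:25  wr:26  — struct: FPMUL busy until I4 writes@18
I6  is:27  ro:28  ex:33  wr:34  — struct: FPMUL busy until I5 writes@26

I5 = (19, 20, 25, 26)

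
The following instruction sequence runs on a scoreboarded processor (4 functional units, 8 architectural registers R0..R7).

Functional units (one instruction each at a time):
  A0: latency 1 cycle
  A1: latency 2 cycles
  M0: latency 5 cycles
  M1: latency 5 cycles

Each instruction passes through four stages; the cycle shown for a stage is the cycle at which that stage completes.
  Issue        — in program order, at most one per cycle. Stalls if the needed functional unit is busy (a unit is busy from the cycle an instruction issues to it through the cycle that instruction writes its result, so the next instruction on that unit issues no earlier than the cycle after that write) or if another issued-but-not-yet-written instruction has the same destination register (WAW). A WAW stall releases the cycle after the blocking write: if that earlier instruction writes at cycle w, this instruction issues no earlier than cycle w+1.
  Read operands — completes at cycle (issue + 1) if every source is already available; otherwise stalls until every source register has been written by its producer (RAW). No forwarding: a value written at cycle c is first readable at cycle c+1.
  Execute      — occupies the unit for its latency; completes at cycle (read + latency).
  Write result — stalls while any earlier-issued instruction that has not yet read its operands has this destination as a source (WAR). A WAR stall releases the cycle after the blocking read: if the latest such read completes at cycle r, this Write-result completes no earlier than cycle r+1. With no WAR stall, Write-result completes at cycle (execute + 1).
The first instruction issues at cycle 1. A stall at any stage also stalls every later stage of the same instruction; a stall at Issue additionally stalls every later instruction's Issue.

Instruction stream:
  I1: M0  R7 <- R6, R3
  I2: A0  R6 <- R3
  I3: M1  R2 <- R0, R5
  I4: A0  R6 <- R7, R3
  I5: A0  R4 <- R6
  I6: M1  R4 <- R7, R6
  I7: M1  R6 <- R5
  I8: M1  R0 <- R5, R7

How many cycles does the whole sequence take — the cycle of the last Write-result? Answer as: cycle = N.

cycle = 39

[I1] 1/2/7/8
[I2] 2/3/4/5
[I3] 3/4/9/10
[I4] 6/9/10/11  (struct: A0 busy until I2 writes@5; RAW R7: wait I1 write@8)
[I5] 12/13/14/15  (struct: A0 busy until I4 writes@11)
[I6] 16/17/22/23  (WAW R4: wait I5 write@15)
[I7] 24/25/30/31  (struct: M1 busy until I6 writes@23)
[I8] 32/33/38/39  (struct: M1 busy until I7 writes@31)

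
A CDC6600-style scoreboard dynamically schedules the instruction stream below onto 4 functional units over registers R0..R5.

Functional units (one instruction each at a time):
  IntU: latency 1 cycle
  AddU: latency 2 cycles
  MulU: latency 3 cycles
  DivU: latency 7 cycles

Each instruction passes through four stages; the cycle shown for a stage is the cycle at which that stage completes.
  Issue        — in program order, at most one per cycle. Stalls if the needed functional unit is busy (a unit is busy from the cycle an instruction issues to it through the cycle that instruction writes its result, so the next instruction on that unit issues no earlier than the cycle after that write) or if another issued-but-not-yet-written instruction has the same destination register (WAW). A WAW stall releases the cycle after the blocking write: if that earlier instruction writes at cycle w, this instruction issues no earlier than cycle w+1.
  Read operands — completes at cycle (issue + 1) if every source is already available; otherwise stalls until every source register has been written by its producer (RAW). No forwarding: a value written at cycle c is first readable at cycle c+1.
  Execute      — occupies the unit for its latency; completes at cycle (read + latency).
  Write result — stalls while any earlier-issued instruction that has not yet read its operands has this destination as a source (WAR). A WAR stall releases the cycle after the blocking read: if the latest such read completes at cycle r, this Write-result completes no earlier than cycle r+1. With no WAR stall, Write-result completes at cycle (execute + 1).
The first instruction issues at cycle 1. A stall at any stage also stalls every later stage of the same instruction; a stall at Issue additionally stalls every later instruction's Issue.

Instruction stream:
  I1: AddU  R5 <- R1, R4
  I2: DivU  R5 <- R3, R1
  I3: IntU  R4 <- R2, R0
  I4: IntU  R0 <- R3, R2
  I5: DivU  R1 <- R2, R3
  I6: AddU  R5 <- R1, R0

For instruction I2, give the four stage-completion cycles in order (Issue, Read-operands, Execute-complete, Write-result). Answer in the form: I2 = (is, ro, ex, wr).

I2 = (6, 7, 14, 15)

  I1 | 1 | 2 | 4 | 5
  I2 | 6 | 7 | 14 | 15   WAW R5: wait I1 write@5
  I3 | 7 | 8 | 9 | 10
  I4 | 11 | 12 | 13 | 14   struct: IntU busy until I3 writes@10
  I5 | 16 | 17 | 24 | 25   struct: DivU busy until I2 writes@15
  I6 | 17 | 26 | 28 | 29   RAW R1: wait I5 write@25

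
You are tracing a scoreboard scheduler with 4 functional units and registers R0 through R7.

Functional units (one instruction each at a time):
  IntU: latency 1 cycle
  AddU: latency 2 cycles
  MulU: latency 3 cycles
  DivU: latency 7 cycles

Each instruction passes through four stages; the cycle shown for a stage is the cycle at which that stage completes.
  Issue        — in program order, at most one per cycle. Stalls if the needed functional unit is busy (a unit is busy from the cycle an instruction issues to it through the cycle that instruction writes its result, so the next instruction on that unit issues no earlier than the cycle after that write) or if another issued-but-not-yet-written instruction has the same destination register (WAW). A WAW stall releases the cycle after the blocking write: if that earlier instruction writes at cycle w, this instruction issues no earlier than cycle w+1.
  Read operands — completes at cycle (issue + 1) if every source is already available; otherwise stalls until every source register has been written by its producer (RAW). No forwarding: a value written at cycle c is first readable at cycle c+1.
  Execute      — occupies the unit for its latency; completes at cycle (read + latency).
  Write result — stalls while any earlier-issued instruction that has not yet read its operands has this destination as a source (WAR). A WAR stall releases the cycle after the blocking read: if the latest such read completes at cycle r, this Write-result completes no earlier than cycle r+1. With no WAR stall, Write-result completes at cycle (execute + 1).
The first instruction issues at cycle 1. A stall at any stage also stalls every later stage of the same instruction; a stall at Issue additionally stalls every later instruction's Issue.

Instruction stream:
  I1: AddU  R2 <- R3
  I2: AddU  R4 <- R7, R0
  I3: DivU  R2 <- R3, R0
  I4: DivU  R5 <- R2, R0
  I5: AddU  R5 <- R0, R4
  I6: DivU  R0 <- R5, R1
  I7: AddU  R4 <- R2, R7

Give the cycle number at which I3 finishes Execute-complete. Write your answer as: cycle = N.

I1  is:1  ro:2  ex:4  wr:5
I2  is:6  ro:7  ex:9  wr:10  — struct: AddU busy until I1 writes@5
I3  is:7  ro:8  ex:15  wr:16
I4  is:17  ro:18  ex:25  wr:26  — struct: DivU busy until I3 writes@16
I5  is:27  ro:28  ex:30  wr:31  — WAW R5: wait I4 write@26
I6  is:28  ro:32  ex:39  wr:40  — RAW R5: wait I5 write@31
I7  is:32  ro:33  ex:35  wr:36  — struct: AddU busy until I5 writes@31

cycle = 15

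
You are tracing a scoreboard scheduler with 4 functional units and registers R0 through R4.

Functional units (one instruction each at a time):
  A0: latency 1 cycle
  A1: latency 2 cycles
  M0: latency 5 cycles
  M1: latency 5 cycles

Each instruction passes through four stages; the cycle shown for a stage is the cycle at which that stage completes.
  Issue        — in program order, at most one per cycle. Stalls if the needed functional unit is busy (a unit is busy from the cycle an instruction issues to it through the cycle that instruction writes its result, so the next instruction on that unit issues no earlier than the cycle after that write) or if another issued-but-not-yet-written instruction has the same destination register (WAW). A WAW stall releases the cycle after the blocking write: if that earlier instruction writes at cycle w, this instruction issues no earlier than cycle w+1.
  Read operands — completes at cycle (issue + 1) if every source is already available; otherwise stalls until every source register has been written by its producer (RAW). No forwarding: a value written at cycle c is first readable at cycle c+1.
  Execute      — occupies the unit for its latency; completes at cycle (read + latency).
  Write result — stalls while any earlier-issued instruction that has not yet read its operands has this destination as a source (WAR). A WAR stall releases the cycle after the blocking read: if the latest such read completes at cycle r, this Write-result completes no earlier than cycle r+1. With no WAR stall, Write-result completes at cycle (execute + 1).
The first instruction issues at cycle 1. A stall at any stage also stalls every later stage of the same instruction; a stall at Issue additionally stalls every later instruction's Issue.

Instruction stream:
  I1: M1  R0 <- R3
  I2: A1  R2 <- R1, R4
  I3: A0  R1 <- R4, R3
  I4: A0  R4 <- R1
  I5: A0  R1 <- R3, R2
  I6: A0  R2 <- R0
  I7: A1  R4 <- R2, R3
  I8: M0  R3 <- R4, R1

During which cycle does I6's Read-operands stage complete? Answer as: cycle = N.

[I1] 1/2/7/8
[I2] 2/3/5/6
[I3] 3/4/5/6
[I4] 7/8/9/10  (struct: A0 busy until I3 writes@6)
[I5] 11/12/13/14  (struct: A0 busy until I4 writes@10)
[I6] 15/16/17/18  (struct: A0 busy until I5 writes@14)
[I7] 16/19/21/22  (RAW R2: wait I6 write@18)
[I8] 17/23/28/29  (RAW R4: wait I7 write@22)

cycle = 16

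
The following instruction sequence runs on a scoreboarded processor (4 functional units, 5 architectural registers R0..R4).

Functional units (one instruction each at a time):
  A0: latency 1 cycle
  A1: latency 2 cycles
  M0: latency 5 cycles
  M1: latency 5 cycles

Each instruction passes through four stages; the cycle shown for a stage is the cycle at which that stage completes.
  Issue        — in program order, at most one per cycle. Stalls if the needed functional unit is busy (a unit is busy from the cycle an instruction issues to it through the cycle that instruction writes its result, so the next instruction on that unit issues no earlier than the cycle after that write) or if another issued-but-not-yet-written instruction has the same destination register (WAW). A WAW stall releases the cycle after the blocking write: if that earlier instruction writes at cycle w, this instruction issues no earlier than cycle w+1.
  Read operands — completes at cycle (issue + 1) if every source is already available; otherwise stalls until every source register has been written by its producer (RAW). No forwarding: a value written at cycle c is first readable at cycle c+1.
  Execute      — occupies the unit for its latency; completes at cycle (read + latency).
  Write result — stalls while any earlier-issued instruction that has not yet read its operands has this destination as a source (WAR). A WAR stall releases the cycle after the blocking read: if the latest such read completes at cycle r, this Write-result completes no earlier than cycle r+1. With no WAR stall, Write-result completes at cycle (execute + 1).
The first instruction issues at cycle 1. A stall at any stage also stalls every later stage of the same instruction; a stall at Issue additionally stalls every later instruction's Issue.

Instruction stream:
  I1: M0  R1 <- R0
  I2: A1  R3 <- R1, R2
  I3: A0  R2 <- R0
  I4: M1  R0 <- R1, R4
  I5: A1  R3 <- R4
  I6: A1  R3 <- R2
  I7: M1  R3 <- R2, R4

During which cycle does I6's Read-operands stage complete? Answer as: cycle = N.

[I1] 1/2/7/8
[I2] 2/9/11/12  (RAW R1: wait I1 write@8)
[I3] 3/4/5/10  (WAR R2: wait I2 read@9)
[I4] 4/9/14/15  (RAW R1: wait I1 write@8)
[I5] 13/14/16/17  (struct: A1 busy until I2 writes@12)
[I6] 18/19/21/22  (struct: A1 busy until I5 writes@17)
[I7] 23/24/29/30  (WAW R3: wait I6 write@22)

cycle = 19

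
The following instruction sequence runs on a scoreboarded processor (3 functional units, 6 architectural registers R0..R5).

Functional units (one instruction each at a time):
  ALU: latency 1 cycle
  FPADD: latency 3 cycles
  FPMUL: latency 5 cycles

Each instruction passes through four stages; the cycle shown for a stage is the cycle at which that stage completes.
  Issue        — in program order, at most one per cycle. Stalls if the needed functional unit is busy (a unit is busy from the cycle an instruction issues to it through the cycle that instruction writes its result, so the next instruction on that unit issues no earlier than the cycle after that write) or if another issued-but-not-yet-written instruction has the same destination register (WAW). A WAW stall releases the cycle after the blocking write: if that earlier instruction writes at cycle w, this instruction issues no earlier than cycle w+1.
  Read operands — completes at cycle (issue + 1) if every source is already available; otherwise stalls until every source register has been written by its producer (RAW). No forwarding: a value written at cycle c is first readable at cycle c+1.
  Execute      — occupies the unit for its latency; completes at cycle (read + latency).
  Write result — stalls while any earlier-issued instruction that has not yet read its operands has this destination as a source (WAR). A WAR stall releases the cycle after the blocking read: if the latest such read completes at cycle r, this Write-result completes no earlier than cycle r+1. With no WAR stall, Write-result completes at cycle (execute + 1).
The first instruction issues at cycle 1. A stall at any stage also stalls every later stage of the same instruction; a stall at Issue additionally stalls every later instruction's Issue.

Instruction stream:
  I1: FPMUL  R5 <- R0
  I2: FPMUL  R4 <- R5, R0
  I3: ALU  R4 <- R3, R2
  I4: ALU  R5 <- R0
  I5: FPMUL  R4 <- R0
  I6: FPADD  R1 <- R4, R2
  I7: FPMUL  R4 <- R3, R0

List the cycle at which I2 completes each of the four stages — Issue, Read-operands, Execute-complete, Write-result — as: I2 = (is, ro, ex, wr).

cycle 1: I1 dispatched to FPMUL
cycle 2: I1 operands ready
cycle 7: I1 complete
cycle 8: R5←I1
cycle 9: I2 dispatched to FPMUL
cycle 10: I2 operands ready
cycle 15: I2 complete
cycle 16: R4←I2
cycle 17: I3 dispatched to ALU
cycle 18: I3 operands ready
cycle 19: I3 complete
cycle 20: R4←I3
cycle 21: I4 dispatched to ALU
cycle 22: I4 operands ready, I5 dispatched to FPMUL
cycle 23: I4 complete, I5 operands ready, I6 dispatched to FPADD
cycle 24: R5←I4
cycle 28: I5 complete
cycle 29: R4←I5
cycle 30: I6 operands ready, I7 dispatched to FPMUL
cycle 31: I7 operands ready
cycle 33: I6 complete
cycle 34: R1←I6
cycle 36: I7 complete
cycle 37: R4←I7

I2 = (9, 10, 15, 16)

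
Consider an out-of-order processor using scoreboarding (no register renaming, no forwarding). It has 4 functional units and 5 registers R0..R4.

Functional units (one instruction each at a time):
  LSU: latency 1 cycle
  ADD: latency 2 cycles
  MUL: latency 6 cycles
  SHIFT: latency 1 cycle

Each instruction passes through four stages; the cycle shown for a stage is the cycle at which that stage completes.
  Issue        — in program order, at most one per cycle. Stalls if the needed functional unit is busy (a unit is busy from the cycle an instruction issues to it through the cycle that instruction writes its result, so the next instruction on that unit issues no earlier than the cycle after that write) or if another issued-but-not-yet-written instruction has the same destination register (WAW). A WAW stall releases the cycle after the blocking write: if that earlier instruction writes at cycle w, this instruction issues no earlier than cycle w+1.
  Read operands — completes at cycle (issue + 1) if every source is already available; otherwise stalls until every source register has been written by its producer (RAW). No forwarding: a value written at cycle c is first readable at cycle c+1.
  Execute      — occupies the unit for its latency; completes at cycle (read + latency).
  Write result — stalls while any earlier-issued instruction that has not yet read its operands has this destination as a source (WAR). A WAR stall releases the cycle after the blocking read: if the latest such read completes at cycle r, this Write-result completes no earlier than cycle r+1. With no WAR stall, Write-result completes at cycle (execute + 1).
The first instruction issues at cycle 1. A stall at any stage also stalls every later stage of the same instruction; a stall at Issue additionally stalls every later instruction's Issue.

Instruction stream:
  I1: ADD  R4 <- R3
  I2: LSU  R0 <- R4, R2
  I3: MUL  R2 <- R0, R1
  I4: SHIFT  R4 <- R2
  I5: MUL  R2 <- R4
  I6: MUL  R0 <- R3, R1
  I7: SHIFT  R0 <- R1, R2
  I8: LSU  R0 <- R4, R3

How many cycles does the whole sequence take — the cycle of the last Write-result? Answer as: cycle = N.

I1 -> (1, 2, 4, 5)
I2 -> (2, 6, 7, 8)  // RAW R4: wait I1 write@5
I3 -> (3, 9, 15, 16)  // RAW R0: wait I2 write@8
I4 -> (6, 17, 18, 19)  // WAW R4: wait I1 write@5, RAW R2: wait I3 write@16
I5 -> (17, 20, 26, 27)  // struct: MUL busy until I3 writes@16, RAW R4: wait I4 write@19
I6 -> (28, 29, 35, 36)  // struct: MUL busy until I5 writes@27
I7 -> (37, 38, 39, 40)  // WAW R0: wait I6 write@36
I8 -> (41, 42, 43, 44)  // WAW R0: wait I7 write@40

cycle = 44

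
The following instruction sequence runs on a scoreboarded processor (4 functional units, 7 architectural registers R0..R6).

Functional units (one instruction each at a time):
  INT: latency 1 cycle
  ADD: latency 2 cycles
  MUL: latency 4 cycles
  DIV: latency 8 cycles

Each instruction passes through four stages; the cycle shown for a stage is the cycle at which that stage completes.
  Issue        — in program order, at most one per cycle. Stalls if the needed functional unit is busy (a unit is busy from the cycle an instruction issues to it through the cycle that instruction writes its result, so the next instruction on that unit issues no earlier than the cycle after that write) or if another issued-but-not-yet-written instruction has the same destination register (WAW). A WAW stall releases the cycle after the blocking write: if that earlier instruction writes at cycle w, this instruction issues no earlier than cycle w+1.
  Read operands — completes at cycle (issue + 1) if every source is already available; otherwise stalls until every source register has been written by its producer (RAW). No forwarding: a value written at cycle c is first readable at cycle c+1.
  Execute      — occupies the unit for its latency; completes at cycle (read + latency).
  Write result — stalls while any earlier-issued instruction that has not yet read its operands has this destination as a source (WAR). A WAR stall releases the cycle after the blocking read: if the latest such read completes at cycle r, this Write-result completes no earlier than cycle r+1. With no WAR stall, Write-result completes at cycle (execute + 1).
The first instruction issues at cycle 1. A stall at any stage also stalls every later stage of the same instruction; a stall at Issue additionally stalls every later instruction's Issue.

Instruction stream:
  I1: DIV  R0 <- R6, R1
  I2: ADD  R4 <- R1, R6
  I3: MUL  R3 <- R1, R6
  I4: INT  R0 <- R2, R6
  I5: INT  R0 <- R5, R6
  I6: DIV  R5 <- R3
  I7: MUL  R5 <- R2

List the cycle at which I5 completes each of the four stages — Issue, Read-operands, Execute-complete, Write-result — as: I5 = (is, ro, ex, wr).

1) issue 1, read 2, done 10, write 11
2) issue 2, read 3, done 5, write 6
3) issue 3, read 4, done 8, write 9
4) issue 12, read 13, done 14, write 15  <WAW R0: wait I1 write@11>
5) issue 16, read 17, done 18, write 19  <struct: INT busy until I4 writes@15>
6) issue 17, read 18, done 26, write 27
7) issue 28, read 29, done 33, write 34  <WAW R5: wait I6 write@27>

I5 = (16, 17, 18, 19)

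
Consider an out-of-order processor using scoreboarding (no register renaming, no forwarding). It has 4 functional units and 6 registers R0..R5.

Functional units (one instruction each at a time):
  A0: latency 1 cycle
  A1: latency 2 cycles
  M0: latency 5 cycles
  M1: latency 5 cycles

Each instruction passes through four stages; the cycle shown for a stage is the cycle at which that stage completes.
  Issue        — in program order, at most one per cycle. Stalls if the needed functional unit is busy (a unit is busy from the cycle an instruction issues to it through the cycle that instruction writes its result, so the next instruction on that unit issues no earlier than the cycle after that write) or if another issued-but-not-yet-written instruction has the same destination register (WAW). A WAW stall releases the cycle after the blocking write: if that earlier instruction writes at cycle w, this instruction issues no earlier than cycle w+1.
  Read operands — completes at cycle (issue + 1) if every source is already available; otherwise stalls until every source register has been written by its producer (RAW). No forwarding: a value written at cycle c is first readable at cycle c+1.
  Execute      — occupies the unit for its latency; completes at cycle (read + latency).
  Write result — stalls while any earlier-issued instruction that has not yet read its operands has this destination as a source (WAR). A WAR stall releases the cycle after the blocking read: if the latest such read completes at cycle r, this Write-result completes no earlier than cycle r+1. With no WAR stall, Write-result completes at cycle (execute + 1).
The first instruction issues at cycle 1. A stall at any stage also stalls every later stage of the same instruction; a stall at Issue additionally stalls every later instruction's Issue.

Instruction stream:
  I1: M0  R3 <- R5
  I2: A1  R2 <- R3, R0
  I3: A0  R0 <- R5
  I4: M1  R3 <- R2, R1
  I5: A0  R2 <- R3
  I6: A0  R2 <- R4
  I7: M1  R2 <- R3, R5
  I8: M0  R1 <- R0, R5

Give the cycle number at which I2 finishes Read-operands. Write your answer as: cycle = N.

cycle = 9

[1] I1→M0
[2] I1 RO · I2→A1
[3] I3→A0
[4] I3 RO
[5] I3 EX
[7] I1 EX
[8] I1 WR R3
[9] I2 RO · I4→M1
[10] I3 WR R0
[11] I2 EX
[12] I2 WR R2
[13] I4 RO · I5→A0
[18] I4 EX
[19] I4 WR R3
[20] I5 RO
[21] I5 EX
[22] I5 WR R2
[23] I6→A0
[24] I6 RO
[25] I6 EX
[26] I6 WR R2
[27] I7→M1
[28] I7 RO · I8→M0
[29] I8 RO
[33] I7 EX
[34] I7 WR R2 · I8 EX
[35] I8 WR R1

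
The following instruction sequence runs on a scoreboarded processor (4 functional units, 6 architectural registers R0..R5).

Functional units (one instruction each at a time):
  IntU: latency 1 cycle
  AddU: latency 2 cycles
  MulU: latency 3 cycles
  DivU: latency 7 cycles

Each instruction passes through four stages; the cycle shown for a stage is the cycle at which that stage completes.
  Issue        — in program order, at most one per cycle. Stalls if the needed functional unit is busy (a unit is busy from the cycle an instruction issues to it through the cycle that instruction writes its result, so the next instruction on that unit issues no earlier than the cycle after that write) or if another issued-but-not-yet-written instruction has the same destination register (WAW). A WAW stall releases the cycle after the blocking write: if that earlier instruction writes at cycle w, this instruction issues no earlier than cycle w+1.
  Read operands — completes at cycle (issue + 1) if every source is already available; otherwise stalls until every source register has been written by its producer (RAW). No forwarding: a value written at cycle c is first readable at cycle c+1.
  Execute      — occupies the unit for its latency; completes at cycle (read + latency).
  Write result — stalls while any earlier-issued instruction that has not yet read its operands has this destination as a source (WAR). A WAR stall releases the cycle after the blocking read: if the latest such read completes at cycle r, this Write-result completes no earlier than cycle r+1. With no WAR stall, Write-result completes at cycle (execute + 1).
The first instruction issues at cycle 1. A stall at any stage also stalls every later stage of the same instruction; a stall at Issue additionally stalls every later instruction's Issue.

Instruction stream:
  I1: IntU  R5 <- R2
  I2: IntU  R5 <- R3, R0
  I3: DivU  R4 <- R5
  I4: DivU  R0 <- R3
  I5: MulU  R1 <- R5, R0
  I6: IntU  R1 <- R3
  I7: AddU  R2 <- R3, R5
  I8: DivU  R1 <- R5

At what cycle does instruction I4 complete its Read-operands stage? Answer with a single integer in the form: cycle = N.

cycle = 19

t=1  issue I1 (IntU)
t=2  I1 read-ops
t=3  I1 finished on IntU
t=4  I1→R5
t=5  issue I2 (IntU)
t=6  I2 read-ops; issue I3 (DivU)
t=7  I2 finished on IntU
t=8  I2→R5
t=9  I3 read-ops
t=16  I3 finished on DivU
t=17  I3→R4
t=18  issue I4 (DivU)
t=19  I4 read-ops; issue I5 (MulU)
t=26  I4 finished on DivU
t=27  I4→R0
t=28  I5 read-ops
t=31  I5 finished on MulU
t=32  I5→R1
t=33  issue I6 (IntU)
t=34  I6 read-ops; issue I7 (AddU)
t=35  I6 finished on IntU; I7 read-ops
t=36  I6→R1
t=37  I7 finished on AddU; issue I8 (DivU)
t=38  I7→R2; I8 read-ops
t=45  I8 finished on DivU
t=46  I8→R1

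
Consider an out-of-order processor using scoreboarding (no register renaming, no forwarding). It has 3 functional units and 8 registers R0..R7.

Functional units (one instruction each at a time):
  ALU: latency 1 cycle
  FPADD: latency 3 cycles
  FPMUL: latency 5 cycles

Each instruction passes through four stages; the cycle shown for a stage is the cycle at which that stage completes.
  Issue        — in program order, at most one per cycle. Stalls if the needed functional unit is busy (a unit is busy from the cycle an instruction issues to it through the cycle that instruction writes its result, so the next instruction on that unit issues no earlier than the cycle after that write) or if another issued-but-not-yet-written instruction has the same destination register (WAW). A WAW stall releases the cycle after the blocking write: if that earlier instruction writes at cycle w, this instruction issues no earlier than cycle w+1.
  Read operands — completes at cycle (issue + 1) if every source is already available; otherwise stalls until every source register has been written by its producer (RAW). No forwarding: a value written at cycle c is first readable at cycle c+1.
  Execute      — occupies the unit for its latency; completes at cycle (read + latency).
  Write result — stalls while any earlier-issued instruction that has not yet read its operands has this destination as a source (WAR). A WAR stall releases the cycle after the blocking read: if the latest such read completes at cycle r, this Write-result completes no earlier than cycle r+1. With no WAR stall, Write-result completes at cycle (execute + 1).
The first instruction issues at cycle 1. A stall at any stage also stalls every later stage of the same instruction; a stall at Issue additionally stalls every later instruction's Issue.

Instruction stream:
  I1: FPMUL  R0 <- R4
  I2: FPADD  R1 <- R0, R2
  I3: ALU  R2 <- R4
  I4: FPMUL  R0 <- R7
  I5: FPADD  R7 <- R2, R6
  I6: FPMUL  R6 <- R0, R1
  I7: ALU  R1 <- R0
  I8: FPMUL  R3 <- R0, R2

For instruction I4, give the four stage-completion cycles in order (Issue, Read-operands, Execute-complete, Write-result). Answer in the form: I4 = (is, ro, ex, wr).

[1] I1 dispatched to FPMUL
[2] I1 operands ready · I2 dispatched to FPADD
[3] I3 dispatched to ALU
[4] I3 operands ready
[5] I3 complete
[7] I1 complete
[8] R0←I1
[9] I2 operands ready · I4 dispatched to FPMUL
[10] R2←I3 · I4 operands ready
[12] I2 complete
[13] R1←I2
[14] I5 dispatched to FPADD
[15] I4 complete · I5 operands ready
[16] R0←I4
[17] I6 dispatched to FPMUL
[18] I5 complete · I6 operands ready · I7 dispatched to ALU
[19] R7←I5 · I7 operands ready
[20] I7 complete
[21] R1←I7
[23] I6 complete
[24] R6←I6
[25] I8 dispatched to FPMUL
[26] I8 operands ready
[31] I8 complete
[32] R3←I8

I4 = (9, 10, 15, 16)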